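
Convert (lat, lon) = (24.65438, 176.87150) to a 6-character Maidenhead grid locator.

Shift to the Maidenhead origin (180°W, 90°S): lon 356.8715, lat 114.6544.
Field: lon ⌊356.8715/20⌋ = 17 → R; lat ⌊114.6544/10⌋ = 11 → L.
Square: lon ⌊16.8715/2⌋ = 8; lat ⌊4.6544/1⌋ = 4.
Subsquare: lon ⌊0.8715/0.0833333⌋ = 10 → k; lat ⌊0.6544/0.0416667⌋ = 15 → p.

RL84kp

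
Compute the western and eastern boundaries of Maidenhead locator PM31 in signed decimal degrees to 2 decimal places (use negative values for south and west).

126.00, 128.00

Field P=15, M=12: +15·20° lon, +12·10° lat → SW at lon 120°, lat 30°.
Square 3, 1: +3·2° lon, +1·1° lat → SW at lon 126°, lat 31°.
Cell spans 2° lon × 1° lat.
west 126.00, east 128.00.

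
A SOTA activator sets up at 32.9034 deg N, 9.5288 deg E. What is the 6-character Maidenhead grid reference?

Offset from 180°W / 90°S: lon 189.5288°, lat 122.9034°.
Field (20°×10°, letters A–R): 189.5288/20 → 9 → J, 122.9034/10 → 12 → M; chars JM.
Square (2°×1°, digits 0–9): 9.5288/2 → 4, 2.9034/1 → 2; chars 42.
Subsquare (5′×2.5′, letters a–x): 1.5288/0.0833333 → 18 → s, 0.9034/0.0416667 → 21 → v; chars sv.

JM42sv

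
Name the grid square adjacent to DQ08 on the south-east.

Longitude square 0; +1 → 1.
Latitude square 8; −1 → 7.

DQ17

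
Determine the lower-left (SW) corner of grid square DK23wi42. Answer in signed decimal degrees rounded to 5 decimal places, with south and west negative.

Field D=3, K=10: +3·20° lon, +10·10° lat → SW at lon -120°, lat 10°.
Square 2, 3: +2·2° lon, +3·1° lat → SW at lon -116°, lat 13°.
Subsquare w=22, i=8: +22·0.0833333° lon, +8·0.0416667° lat → SW at lon -114.167°, lat 13.3333°.
Extended square 4, 2: +4·0.00833333° lon, +2·0.00416667° lat → SW at lon -114.133°, lat 13.3417°.
latitude 13.34167, longitude -114.13333.

13.34167, -114.13333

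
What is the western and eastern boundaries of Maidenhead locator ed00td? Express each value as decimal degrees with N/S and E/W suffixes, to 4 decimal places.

98.4167° W, 98.3333° W

Field E=4, D=3: +4·20° lon, +3·10° lat → SW at lon -100°, lat -60°.
Square 0, 0: +0·2° lon, +0·1° lat → SW at lon -100°, lat -60°.
Subsquare t=19, d=3: +19·0.0833333° lon, +3·0.0416667° lat → SW at lon -98.4167°, lat -59.875°.
Cell spans 0.0833333° lon × 0.0416667° lat.
west 98.4167° W, east 98.3333° W.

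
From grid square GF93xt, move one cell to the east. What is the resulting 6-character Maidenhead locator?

HF03at

Longitude subsquare x = 23; +1 → 24, wraps to 0 = a, carry into square.
Longitude square 9; +1 → 10, wraps to 0, carry into field.
Longitude field G = 6; +1 → 7 = H.
The latitude characters are unchanged.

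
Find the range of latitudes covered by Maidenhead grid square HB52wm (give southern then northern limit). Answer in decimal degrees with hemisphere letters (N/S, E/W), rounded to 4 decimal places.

Field H=7, B=1: +7·20° lon, +1·10° lat → SW at lon -40°, lat -80°.
Square 5, 2: +5·2° lon, +2·1° lat → SW at lon -30°, lat -78°.
Subsquare w=22, m=12: +22·0.0833333° lon, +12·0.0416667° lat → SW at lon -28.1667°, lat -77.5°.
Cell spans 0.0833333° lon × 0.0416667° lat.
south 77.5000° S, north 77.4583° S.

77.5000° S, 77.4583° S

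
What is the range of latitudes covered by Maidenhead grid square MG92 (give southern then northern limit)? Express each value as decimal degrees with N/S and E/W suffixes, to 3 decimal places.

28.000° S, 27.000° S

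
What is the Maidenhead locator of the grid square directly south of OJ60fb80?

Latitude extended square 0; −1 → -1, wraps to 9, carry into subsquare.
Latitude subsquare b = 1; −1 → 0 = a.
The longitude characters are unchanged.

OJ60fa89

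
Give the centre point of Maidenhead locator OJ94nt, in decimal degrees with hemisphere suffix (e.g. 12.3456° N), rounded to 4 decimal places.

Field O=14, J=9: +14·20° lon, +9·10° lat → SW at lon 100°, lat 0°.
Square 9, 4: +9·2° lon, +4·1° lat → SW at lon 118°, lat 4°.
Subsquare n=13, t=19: +13·0.0833333° lon, +19·0.0416667° lat → SW at lon 119.083°, lat 4.79167°.
Cell spans 0.0833333° lon × 0.0416667° lat. Centre is SW corner plus half of each.
latitude 4.8125° N, longitude 119.1250° E.

4.8125° N, 119.1250° E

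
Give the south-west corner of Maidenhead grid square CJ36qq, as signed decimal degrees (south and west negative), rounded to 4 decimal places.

Field C=2, J=9: +2·20° lon, +9·10° lat → SW at lon -140°, lat 0°.
Square 3, 6: +3·2° lon, +6·1° lat → SW at lon -134°, lat 6°.
Subsquare q=16, q=16: +16·0.0833333° lon, +16·0.0416667° lat → SW at lon -132.667°, lat 6.66667°.
latitude 6.6667, longitude -132.6667.

6.6667, -132.6667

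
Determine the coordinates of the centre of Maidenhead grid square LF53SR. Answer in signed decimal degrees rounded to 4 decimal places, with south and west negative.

-36.2708, 51.5417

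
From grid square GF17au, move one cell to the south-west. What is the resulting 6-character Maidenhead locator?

GF07xt

Longitude subsquare a = 0; −1 → -1, wraps to 23 = x, carry into square.
Longitude square 1; −1 → 0.
Latitude subsquare u = 20; −1 → 19 = t.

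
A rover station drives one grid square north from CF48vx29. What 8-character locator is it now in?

CF49va20

Latitude extended square 9; +1 → 10, wraps to 0, carry into subsquare.
Latitude subsquare x = 23; +1 → 24, wraps to 0 = a, carry into square.
Latitude square 8; +1 → 9.
The longitude characters are unchanged.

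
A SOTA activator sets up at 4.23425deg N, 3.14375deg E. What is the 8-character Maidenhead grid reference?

JJ14nf76

Add 180° to longitude and 90° to latitude: 183.14375, 94.23425.
Field: 183.14375/20 → 9 → J, 94.23425/10 → 9 → J; chars JJ.
Square: 3.14375/2 → 1, 4.23425/1 → 4; chars 14.
Subsquare: 1.14375/0.0833333 → 13 → n, 0.23425/0.0416667 → 5 → f; chars nf.
Extended square: 0.06042/0.00833333 → 7, 0.02592/0.00416667 → 6; chars 76.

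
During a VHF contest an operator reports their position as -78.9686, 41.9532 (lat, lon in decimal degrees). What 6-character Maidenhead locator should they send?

LB01xa

Offset from 180°W / 90°S: lon 221.9532°, lat 11.0314°.
Field: 221.9532/20 → 11 → L, 11.0314/10 → 1 → B; chars LB.
Square: 1.9532/2 → 0, 1.0314/1 → 1; chars 01.
Subsquare: 1.9532/0.0833333 → 23 → x, 0.0314/0.0416667 → 0 → a; chars xa.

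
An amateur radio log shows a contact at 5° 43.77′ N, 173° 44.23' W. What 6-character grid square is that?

Add 180° to longitude and 90° to latitude: 6.2628, 95.7295.
Field: 6.2628/20 → 0 → A, 95.7295/10 → 9 → J; chars AJ.
Square: 6.2628/2 → 3, 5.7295/1 → 5; chars 35.
Subsquare: 0.2628/0.0833333 → 3 → d, 0.7295/0.0416667 → 17 → r; chars dr.

AJ35dr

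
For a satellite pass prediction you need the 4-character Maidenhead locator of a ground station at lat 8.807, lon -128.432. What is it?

CJ58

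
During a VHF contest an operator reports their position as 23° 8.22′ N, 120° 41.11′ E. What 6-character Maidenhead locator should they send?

Add 180° to longitude and 90° to latitude: 300.6852, 113.1370.
Field: 300.6852/20 → 15 → P, 113.1370/10 → 11 → L; chars PL.
Square: 0.6852/2 → 0, 3.1370/1 → 3; chars 03.
Subsquare: 0.6852/0.0833333 → 8 → i, 0.1370/0.0416667 → 3 → d; chars id.

PL03id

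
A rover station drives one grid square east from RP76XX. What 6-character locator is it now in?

Longitude subsquare x = 23; +1 → 24, wraps to 0 = a, carry into square.
Longitude square 7; +1 → 8.
The latitude characters are unchanged.

RP86ax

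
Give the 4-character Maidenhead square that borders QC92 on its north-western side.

QC83

Longitude square 9; −1 → 8.
Latitude square 2; +1 → 3.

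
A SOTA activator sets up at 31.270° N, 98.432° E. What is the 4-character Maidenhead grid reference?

NM91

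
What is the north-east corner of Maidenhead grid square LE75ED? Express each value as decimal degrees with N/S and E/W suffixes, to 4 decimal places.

Field L=11, E=4: +11·20° lon, +4·10° lat → SW at lon 40°, lat -50°.
Square 7, 5: +7·2° lon, +5·1° lat → SW at lon 54°, lat -45°.
Subsquare e=4, d=3: +4·0.0833333° lon, +3·0.0416667° lat → SW at lon 54.3333°, lat -44.875°.
Cell spans 0.0833333° lon × 0.0416667° lat. NE corner is SW corner plus one full cell.
latitude 44.8333° S, longitude 54.4167° E.

44.8333° S, 54.4167° E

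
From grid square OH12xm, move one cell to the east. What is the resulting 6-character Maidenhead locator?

OH22am

Longitude subsquare x = 23; +1 → 24, wraps to 0 = a, carry into square.
Longitude square 1; +1 → 2.
The latitude characters are unchanged.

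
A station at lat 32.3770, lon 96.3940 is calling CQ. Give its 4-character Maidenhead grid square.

Add 180° to longitude and 90° to latitude: 276.39, 122.38.
Field: lon ⌊276.39/20⌋ = 13 → N; lat ⌊122.38/10⌋ = 12 → M.
Square: lon ⌊16.39/2⌋ = 8; lat ⌊2.38/1⌋ = 2.

NM82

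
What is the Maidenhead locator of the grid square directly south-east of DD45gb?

DD45ha

Longitude subsquare g = 6; +1 → 7 = h.
Latitude subsquare b = 1; −1 → 0 = a.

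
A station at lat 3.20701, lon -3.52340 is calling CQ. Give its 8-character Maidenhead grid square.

IJ83fe79

Shift to the Maidenhead origin (180°W, 90°S): lon 176.47660, lat 93.20701.
Field: 176.47660/20 → 8 → I, 93.20701/10 → 9 → J; chars IJ.
Square: 16.47660/2 → 8, 3.20701/1 → 3; chars 83.
Subsquare: 0.47660/0.0833333 → 5 → f, 0.20701/0.0416667 → 4 → e; chars fe.
Extended square: 0.05993/0.00833333 → 7, 0.04034/0.00416667 → 9; chars 79.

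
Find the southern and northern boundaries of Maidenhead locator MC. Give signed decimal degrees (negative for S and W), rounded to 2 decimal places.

-70.00, -60.00

Field M=12, C=2: +12·20° lon, +2·10° lat → SW at lon 60°, lat -70°.
Cell spans 20° lon × 10° lat.
south -70.00, north -60.00.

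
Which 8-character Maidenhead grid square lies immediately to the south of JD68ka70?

Latitude extended square 0; −1 → -1, wraps to 9, carry into subsquare.
Latitude subsquare a = 0; −1 → -1, wraps to 23 = x, carry into square.
Latitude square 8; −1 → 7.
The longitude characters are unchanged.

JD67kx79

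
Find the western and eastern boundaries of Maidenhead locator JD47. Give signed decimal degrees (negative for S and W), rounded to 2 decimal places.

8.00, 10.00

Field J=9, D=3: +9·20° lon, +3·10° lat → SW at lon 0°, lat -60°.
Square 4, 7: +4·2° lon, +7·1° lat → SW at lon 8°, lat -53°.
Cell spans 2° lon × 1° lat.
west 8.00, east 10.00.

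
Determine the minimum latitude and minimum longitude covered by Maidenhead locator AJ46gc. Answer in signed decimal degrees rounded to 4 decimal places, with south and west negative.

6.0833, -171.5000

Field A=0, J=9: +0·20° lon, +9·10° lat → SW at lon -180°, lat 0°.
Square 4, 6: +4·2° lon, +6·1° lat → SW at lon -172°, lat 6°.
Subsquare g=6, c=2: +6·0.0833333° lon, +2·0.0416667° lat → SW at lon -171.5°, lat 6.08333°.
latitude 6.0833, longitude -171.5000.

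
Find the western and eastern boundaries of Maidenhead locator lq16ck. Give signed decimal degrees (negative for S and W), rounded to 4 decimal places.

Field L=11, Q=16: +11·20° lon, +16·10° lat → SW at lon 40°, lat 70°.
Square 1, 6: +1·2° lon, +6·1° lat → SW at lon 42°, lat 76°.
Subsquare c=2, k=10: +2·0.0833333° lon, +10·0.0416667° lat → SW at lon 42.1667°, lat 76.4167°.
Cell spans 0.0833333° lon × 0.0416667° lat.
west 42.1667, east 42.2500.

42.1667, 42.2500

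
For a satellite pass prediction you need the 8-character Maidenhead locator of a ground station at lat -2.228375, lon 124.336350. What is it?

PI27es05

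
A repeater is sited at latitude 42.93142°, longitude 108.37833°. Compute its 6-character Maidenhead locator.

ON42ew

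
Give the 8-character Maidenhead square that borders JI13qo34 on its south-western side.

JI13qo23

Longitude extended square 3; −1 → 2.
Latitude extended square 4; −1 → 3.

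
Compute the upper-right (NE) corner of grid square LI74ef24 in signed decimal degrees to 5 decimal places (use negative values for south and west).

-5.77083, 54.35833

Field L=11, I=8: +11·20° lon, +8·10° lat → SW at lon 40°, lat -10°.
Square 7, 4: +7·2° lon, +4·1° lat → SW at lon 54°, lat -6°.
Subsquare e=4, f=5: +4·0.0833333° lon, +5·0.0416667° lat → SW at lon 54.3333°, lat -5.79167°.
Extended square 2, 4: +2·0.00833333° lon, +4·0.00416667° lat → SW at lon 54.35°, lat -5.775°.
Cell spans 0.00833333° lon × 0.00416667° lat. NE corner is SW corner plus one full cell.
latitude -5.77083, longitude 54.35833.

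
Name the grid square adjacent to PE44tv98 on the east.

PE44uv08

Longitude extended square 9; +1 → 10, wraps to 0, carry into subsquare.
Longitude subsquare t = 19; +1 → 20 = u.
The latitude characters are unchanged.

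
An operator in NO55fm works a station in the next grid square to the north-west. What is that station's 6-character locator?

Longitude subsquare f = 5; −1 → 4 = e.
Latitude subsquare m = 12; +1 → 13 = n.

NO55en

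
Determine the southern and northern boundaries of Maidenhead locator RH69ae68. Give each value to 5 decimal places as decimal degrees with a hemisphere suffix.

10.80000° S, 10.79583° S

Field R=17, H=7: +17·20° lon, +7·10° lat → SW at lon 160°, lat -20°.
Square 6, 9: +6·2° lon, +9·1° lat → SW at lon 172°, lat -11°.
Subsquare a=0, e=4: +0·0.0833333° lon, +4·0.0416667° lat → SW at lon 172°, lat -10.8333°.
Extended square 6, 8: +6·0.00833333° lon, +8·0.00416667° lat → SW at lon 172.05°, lat -10.8°.
Cell spans 0.00833333° lon × 0.00416667° lat.
south 10.80000° S, north 10.79583° S.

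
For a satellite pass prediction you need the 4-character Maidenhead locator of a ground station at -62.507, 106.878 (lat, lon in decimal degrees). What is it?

Shift to the Maidenhead origin (180°W, 90°S): lon 286.88, lat 27.49.
Field: lon ⌊286.88/20⌋ = 14 → O; lat ⌊27.49/10⌋ = 2 → C.
Square: lon ⌊6.88/2⌋ = 3; lat ⌊7.49/1⌋ = 7.

OC37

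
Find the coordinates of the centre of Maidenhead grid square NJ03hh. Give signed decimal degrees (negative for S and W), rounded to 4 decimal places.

3.3125, 80.6250

Field N=13, J=9: +13·20° lon, +9·10° lat → SW at lon 80°, lat 0°.
Square 0, 3: +0·2° lon, +3·1° lat → SW at lon 80°, lat 3°.
Subsquare h=7, h=7: +7·0.0833333° lon, +7·0.0416667° lat → SW at lon 80.5833°, lat 3.29167°.
Cell spans 0.0833333° lon × 0.0416667° lat. Centre is SW corner plus half of each.
latitude 3.3125, longitude 80.6250.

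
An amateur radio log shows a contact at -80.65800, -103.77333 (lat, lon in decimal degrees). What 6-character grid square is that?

Add 180° to longitude and 90° to latitude: 76.2267, 9.3420.
Field: lon ⌊76.2267/20⌋ = 3 → D; lat ⌊9.3420/10⌋ = 0 → A.
Square: lon ⌊16.2267/2⌋ = 8; lat ⌊9.3420/1⌋ = 9.
Subsquare: lon ⌊0.2267/0.0833333⌋ = 2 → c; lat ⌊0.3420/0.0416667⌋ = 8 → i.

DA89ci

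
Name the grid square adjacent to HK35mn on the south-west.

HK35lm

Longitude subsquare m = 12; −1 → 11 = l.
Latitude subsquare n = 13; −1 → 12 = m.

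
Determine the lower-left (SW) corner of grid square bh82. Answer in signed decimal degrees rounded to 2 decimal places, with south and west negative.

Field B=1, H=7: +1·20° lon, +7·10° lat → SW at lon -160°, lat -20°.
Square 8, 2: +8·2° lon, +2·1° lat → SW at lon -144°, lat -18°.
latitude -18.00, longitude -144.00.

-18.00, -144.00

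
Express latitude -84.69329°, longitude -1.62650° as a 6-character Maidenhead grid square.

IA95eh

Offset from 180°W / 90°S: lon 178.3735°, lat 5.3067°.
Field (20°×10°, letters A–R): 178.3735/20 → 8 → I, 5.3067/10 → 0 → A; chars IA.
Square (2°×1°, digits 0–9): 18.3735/2 → 9, 5.3067/1 → 5; chars 95.
Subsquare (5′×2.5′, letters a–x): 0.3735/0.0833333 → 4 → e, 0.3067/0.0416667 → 7 → h; chars eh.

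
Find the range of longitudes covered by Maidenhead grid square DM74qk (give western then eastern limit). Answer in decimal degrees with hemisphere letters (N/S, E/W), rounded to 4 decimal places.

Field D=3, M=12: +3·20° lon, +12·10° lat → SW at lon -120°, lat 30°.
Square 7, 4: +7·2° lon, +4·1° lat → SW at lon -106°, lat 34°.
Subsquare q=16, k=10: +16·0.0833333° lon, +10·0.0416667° lat → SW at lon -104.667°, lat 34.4167°.
Cell spans 0.0833333° lon × 0.0416667° lat.
west 104.6667° W, east 104.5833° W.

104.6667° W, 104.5833° W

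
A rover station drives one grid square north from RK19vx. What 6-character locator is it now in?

RL10va

Latitude subsquare x = 23; +1 → 24, wraps to 0 = a, carry into square.
Latitude square 9; +1 → 10, wraps to 0, carry into field.
Latitude field K = 10; +1 → 11 = L.
The longitude characters are unchanged.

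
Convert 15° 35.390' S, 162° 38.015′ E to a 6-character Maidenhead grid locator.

RH14hj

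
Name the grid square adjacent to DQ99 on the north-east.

ER00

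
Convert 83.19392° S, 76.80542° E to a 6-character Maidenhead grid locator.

MA86jt

Add 180° to longitude and 90° to latitude: 256.8054, 6.8061.
Field: 256.8054/20 → 12 → M, 6.8061/10 → 0 → A; chars MA.
Square: 16.8054/2 → 8, 6.8061/1 → 6; chars 86.
Subsquare: 0.8054/0.0833333 → 9 → j, 0.8061/0.0416667 → 19 → t; chars jt.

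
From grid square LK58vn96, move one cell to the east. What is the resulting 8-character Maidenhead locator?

LK58wn06

Longitude extended square 9; +1 → 10, wraps to 0, carry into subsquare.
Longitude subsquare v = 21; +1 → 22 = w.
The latitude characters are unchanged.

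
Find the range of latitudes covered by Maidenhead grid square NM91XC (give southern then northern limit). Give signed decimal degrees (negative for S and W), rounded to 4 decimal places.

Field N=13, M=12: +13·20° lon, +12·10° lat → SW at lon 80°, lat 30°.
Square 9, 1: +9·2° lon, +1·1° lat → SW at lon 98°, lat 31°.
Subsquare x=23, c=2: +23·0.0833333° lon, +2·0.0416667° lat → SW at lon 99.9167°, lat 31.0833°.
Cell spans 0.0833333° lon × 0.0416667° lat.
south 31.0833, north 31.1250.

31.0833, 31.1250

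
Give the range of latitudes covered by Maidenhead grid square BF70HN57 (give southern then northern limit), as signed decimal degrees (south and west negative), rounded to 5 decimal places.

Field B=1, F=5: +1·20° lon, +5·10° lat → SW at lon -160°, lat -40°.
Square 7, 0: +7·2° lon, +0·1° lat → SW at lon -146°, lat -40°.
Subsquare h=7, n=13: +7·0.0833333° lon, +13·0.0416667° lat → SW at lon -145.417°, lat -39.4583°.
Extended square 5, 7: +5·0.00833333° lon, +7·0.00416667° lat → SW at lon -145.375°, lat -39.4292°.
Cell spans 0.00833333° lon × 0.00416667° lat.
south -39.42917, north -39.42500.

-39.42917, -39.42500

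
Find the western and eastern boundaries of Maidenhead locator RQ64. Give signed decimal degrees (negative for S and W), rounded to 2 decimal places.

172.00, 174.00

Field R=17, Q=16: +17·20° lon, +16·10° lat → SW at lon 160°, lat 70°.
Square 6, 4: +6·2° lon, +4·1° lat → SW at lon 172°, lat 74°.
Cell spans 2° lon × 1° lat.
west 172.00, east 174.00.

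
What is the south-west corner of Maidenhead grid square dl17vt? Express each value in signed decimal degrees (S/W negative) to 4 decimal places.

27.7917, -116.2500

Field D=3, L=11: +3·20° lon, +11·10° lat → SW at lon -120°, lat 20°.
Square 1, 7: +1·2° lon, +7·1° lat → SW at lon -118°, lat 27°.
Subsquare v=21, t=19: +21·0.0833333° lon, +19·0.0416667° lat → SW at lon -116.25°, lat 27.7917°.
latitude 27.7917, longitude -116.2500.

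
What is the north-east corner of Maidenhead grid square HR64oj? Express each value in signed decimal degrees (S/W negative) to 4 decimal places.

84.4167, -26.7500

Field H=7, R=17: +7·20° lon, +17·10° lat → SW at lon -40°, lat 80°.
Square 6, 4: +6·2° lon, +4·1° lat → SW at lon -28°, lat 84°.
Subsquare o=14, j=9: +14·0.0833333° lon, +9·0.0416667° lat → SW at lon -26.8333°, lat 84.375°.
Cell spans 0.0833333° lon × 0.0416667° lat. NE corner is SW corner plus one full cell.
latitude 84.4167, longitude -26.7500.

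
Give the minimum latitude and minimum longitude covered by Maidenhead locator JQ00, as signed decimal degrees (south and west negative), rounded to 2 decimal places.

Field J=9, Q=16: +9·20° lon, +16·10° lat → SW at lon 0°, lat 70°.
Square 0, 0: +0·2° lon, +0·1° lat → SW at lon 0°, lat 70°.
latitude 70.00, longitude 0.00.

70.00, 0.00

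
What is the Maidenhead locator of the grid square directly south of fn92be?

Latitude subsquare e = 4; −1 → 3 = d.
The longitude characters are unchanged.

FN92bd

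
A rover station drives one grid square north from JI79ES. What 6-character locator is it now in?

JI79et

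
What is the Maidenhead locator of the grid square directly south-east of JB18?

JB27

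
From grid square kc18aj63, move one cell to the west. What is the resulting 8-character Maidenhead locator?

KC18aj53

Longitude extended square 6; −1 → 5.
The latitude characters are unchanged.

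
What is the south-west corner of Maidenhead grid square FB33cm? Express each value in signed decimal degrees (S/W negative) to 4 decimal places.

-76.5000, -73.8333

Field F=5, B=1: +5·20° lon, +1·10° lat → SW at lon -80°, lat -80°.
Square 3, 3: +3·2° lon, +3·1° lat → SW at lon -74°, lat -77°.
Subsquare c=2, m=12: +2·0.0833333° lon, +12·0.0416667° lat → SW at lon -73.8333°, lat -76.5°.
latitude -76.5000, longitude -73.8333.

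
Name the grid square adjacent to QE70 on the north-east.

QE81

Longitude square 7; +1 → 8.
Latitude square 0; +1 → 1.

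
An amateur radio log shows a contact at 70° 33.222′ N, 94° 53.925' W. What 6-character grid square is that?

Offset from 180°W / 90°S: lon 85.1012°, lat 160.5537°.
Field (20°×10°, letters A–R): lon ⌊85.1012/20⌋ = 4 → E; lat ⌊160.5537/10⌋ = 16 → Q.
Square (2°×1°, digits 0–9): lon ⌊5.1012/2⌋ = 2; lat ⌊0.5537/1⌋ = 0.
Subsquare (5′×2.5′, letters a–x): lon ⌊1.1012/0.0833333⌋ = 13 → n; lat ⌊0.5537/0.0416667⌋ = 13 → n.

EQ20nn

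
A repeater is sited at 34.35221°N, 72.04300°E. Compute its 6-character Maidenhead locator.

MM64ai

Offset from 180°W / 90°S: lon 252.0430°, lat 124.3522°.
Field (20°×10°, letters A–R): lon ⌊252.0430/20⌋ = 12 → M; lat ⌊124.3522/10⌋ = 12 → M.
Square (2°×1°, digits 0–9): lon ⌊12.0430/2⌋ = 6; lat ⌊4.3522/1⌋ = 4.
Subsquare (5′×2.5′, letters a–x): lon ⌊0.0430/0.0833333⌋ = 0 → a; lat ⌊0.3522/0.0416667⌋ = 8 → i.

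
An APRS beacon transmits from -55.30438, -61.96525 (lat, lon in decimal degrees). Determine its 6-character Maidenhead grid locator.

Shift to the Maidenhead origin (180°W, 90°S): lon 118.0348, lat 34.6956.
Field (20°×10°, letters A–R): 118.0348/20 → 5 → F, 34.6956/10 → 3 → D; chars FD.
Square (2°×1°, digits 0–9): 18.0348/2 → 9, 4.6956/1 → 4; chars 94.
Subsquare (5′×2.5′, letters a–x): 0.0348/0.0833333 → 0 → a, 0.6956/0.0416667 → 16 → q; chars aq.

FD94aq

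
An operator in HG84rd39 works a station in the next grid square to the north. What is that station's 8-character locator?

HG84re30

Latitude extended square 9; +1 → 10, wraps to 0, carry into subsquare.
Latitude subsquare d = 3; +1 → 4 = e.
The longitude characters are unchanged.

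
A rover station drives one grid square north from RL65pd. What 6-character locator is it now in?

RL65pe

Latitude subsquare d = 3; +1 → 4 = e.
The longitude characters are unchanged.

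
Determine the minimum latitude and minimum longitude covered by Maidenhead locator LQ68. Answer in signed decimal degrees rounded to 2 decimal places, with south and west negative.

Field L=11, Q=16: +11·20° lon, +16·10° lat → SW at lon 40°, lat 70°.
Square 6, 8: +6·2° lon, +8·1° lat → SW at lon 52°, lat 78°.
latitude 78.00, longitude 52.00.

78.00, 52.00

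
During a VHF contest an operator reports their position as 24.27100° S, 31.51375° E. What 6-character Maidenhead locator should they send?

KG55sr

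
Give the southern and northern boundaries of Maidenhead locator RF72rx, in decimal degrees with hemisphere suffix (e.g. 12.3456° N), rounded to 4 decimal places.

Field R=17, F=5: +17·20° lon, +5·10° lat → SW at lon 160°, lat -40°.
Square 7, 2: +7·2° lon, +2·1° lat → SW at lon 174°, lat -38°.
Subsquare r=17, x=23: +17·0.0833333° lon, +23·0.0416667° lat → SW at lon 175.417°, lat -37.0417°.
Cell spans 0.0833333° lon × 0.0416667° lat.
south 37.0417° S, north 37.0000° S.

37.0417° S, 37.0000° S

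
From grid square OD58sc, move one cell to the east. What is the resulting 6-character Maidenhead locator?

OD58tc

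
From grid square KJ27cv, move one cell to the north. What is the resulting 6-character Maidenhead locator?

Latitude subsquare v = 21; +1 → 22 = w.
The longitude characters are unchanged.

KJ27cw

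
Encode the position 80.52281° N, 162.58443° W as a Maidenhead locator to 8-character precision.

AR80qm95

Shift to the Maidenhead origin (180°W, 90°S): lon 17.41557, lat 170.52281.
Field: 17.41557/20 → 0 → A, 170.52281/10 → 17 → R; chars AR.
Square: 17.41557/2 → 8, 0.52281/1 → 0; chars 80.
Subsquare: 1.41557/0.0833333 → 16 → q, 0.52281/0.0416667 → 12 → m; chars qm.
Extended square: 0.08224/0.00833333 → 9, 0.02281/0.00416667 → 5; chars 95.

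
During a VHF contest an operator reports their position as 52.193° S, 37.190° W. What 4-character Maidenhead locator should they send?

HD17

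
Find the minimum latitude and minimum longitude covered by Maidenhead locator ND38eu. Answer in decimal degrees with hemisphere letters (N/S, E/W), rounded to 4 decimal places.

Field N=13, D=3: +13·20° lon, +3·10° lat → SW at lon 80°, lat -60°.
Square 3, 8: +3·2° lon, +8·1° lat → SW at lon 86°, lat -52°.
Subsquare e=4, u=20: +4·0.0833333° lon, +20·0.0416667° lat → SW at lon 86.3333°, lat -51.1667°.
latitude 51.1667° S, longitude 86.3333° E.

51.1667° S, 86.3333° E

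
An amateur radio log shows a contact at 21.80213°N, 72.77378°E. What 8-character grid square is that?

Shift to the Maidenhead origin (180°W, 90°S): lon 252.77378, lat 111.80213.
Field: lon ⌊252.77378/20⌋ = 12 → M; lat ⌊111.80213/10⌋ = 11 → L.
Square: lon ⌊12.77378/2⌋ = 6; lat ⌊1.80213/1⌋ = 1.
Subsquare: lon ⌊0.77378/0.0833333⌋ = 9 → j; lat ⌊0.80213/0.0416667⌋ = 19 → t.
Extended square: lon ⌊0.02378/0.00833333⌋ = 2; lat ⌊0.01046/0.00416667⌋ = 2.

ML61jt22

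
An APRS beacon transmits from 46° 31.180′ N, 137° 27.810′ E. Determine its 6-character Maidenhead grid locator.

PN86rm

Add 180° to longitude and 90° to latitude: 317.4635, 136.5197.
Field: 317.4635/20 → 15 → P, 136.5197/10 → 13 → N; chars PN.
Square: 17.4635/2 → 8, 6.5197/1 → 6; chars 86.
Subsquare: 1.4635/0.0833333 → 17 → r, 0.5197/0.0416667 → 12 → m; chars rm.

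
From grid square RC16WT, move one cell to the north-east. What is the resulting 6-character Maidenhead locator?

Longitude subsquare w = 22; +1 → 23 = x.
Latitude subsquare t = 19; +1 → 20 = u.

RC16xu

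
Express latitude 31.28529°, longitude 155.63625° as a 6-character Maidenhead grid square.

QM71tg

Offset from 180°W / 90°S: lon 335.6363°, lat 121.2853°.
Field: 335.6363/20 → 16 → Q, 121.2853/10 → 12 → M; chars QM.
Square: 15.6363/2 → 7, 1.2853/1 → 1; chars 71.
Subsquare: 1.6363/0.0833333 → 19 → t, 0.2853/0.0416667 → 6 → g; chars tg.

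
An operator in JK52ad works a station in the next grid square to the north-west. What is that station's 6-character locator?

JK42xe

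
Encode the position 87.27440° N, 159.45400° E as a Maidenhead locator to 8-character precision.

QR97rg45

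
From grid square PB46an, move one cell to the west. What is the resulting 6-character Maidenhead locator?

PB36xn

Longitude subsquare a = 0; −1 → -1, wraps to 23 = x, carry into square.
Longitude square 4; −1 → 3.
The latitude characters are unchanged.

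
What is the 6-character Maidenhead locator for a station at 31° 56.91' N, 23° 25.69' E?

KM11rw

Shift to the Maidenhead origin (180°W, 90°S): lon 203.4282, lat 121.9485.
Field: lon ⌊203.4282/20⌋ = 10 → K; lat ⌊121.9485/10⌋ = 12 → M.
Square: lon ⌊3.4282/2⌋ = 1; lat ⌊1.9485/1⌋ = 1.
Subsquare: lon ⌊1.4282/0.0833333⌋ = 17 → r; lat ⌊0.9485/0.0416667⌋ = 22 → w.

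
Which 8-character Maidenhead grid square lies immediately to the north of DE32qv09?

DE32qw00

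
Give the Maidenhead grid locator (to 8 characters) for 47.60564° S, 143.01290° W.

BE82lj84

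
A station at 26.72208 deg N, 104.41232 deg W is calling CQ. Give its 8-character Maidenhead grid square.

DL76tr03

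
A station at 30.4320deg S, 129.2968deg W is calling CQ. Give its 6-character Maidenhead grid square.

Offset from 180°W / 90°S: lon 50.7032°, lat 59.5680°.
Field (20°×10°, letters A–R): lon ⌊50.7032/20⌋ = 2 → C; lat ⌊59.5680/10⌋ = 5 → F.
Square (2°×1°, digits 0–9): lon ⌊10.7032/2⌋ = 5; lat ⌊9.5680/1⌋ = 9.
Subsquare (5′×2.5′, letters a–x): lon ⌊0.7032/0.0833333⌋ = 8 → i; lat ⌊0.5680/0.0416667⌋ = 13 → n.

CF59in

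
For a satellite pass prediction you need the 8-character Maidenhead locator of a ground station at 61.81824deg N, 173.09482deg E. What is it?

RP61nt16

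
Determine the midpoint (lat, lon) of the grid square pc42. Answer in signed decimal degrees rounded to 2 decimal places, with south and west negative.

Field P=15, C=2: +15·20° lon, +2·10° lat → SW at lon 120°, lat -70°.
Square 4, 2: +4·2° lon, +2·1° lat → SW at lon 128°, lat -68°.
Cell spans 2° lon × 1° lat. Centre is SW corner plus half of each.
latitude -67.50, longitude 129.00.

-67.50, 129.00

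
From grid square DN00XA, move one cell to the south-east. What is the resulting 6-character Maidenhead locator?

Longitude subsquare x = 23; +1 → 24, wraps to 0 = a, carry into square.
Longitude square 0; +1 → 1.
Latitude subsquare a = 0; −1 → -1, wraps to 23 = x, carry into square.
Latitude square 0; −1 → -1, wraps to 9, carry into field.
Latitude field N = 13; −1 → 12 = M.

DM19ax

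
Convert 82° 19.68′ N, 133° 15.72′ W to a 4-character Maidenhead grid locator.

Offset from 180°W / 90°S: lon 46.74°, lat 172.33°.
Field (20°×10°, letters A–R): lon ⌊46.74/20⌋ = 2 → C; lat ⌊172.33/10⌋ = 17 → R.
Square (2°×1°, digits 0–9): lon ⌊6.74/2⌋ = 3; lat ⌊2.33/1⌋ = 2.

CR32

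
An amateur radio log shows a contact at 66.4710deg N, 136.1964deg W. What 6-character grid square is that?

Shift to the Maidenhead origin (180°W, 90°S): lon 43.8036, lat 156.4710.
Field: 43.8036/20 → 2 → C, 156.4710/10 → 15 → P; chars CP.
Square: 3.8036/2 → 1, 6.4710/1 → 6; chars 16.
Subsquare: 1.8036/0.0833333 → 21 → v, 0.4710/0.0416667 → 11 → l; chars vl.

CP16vl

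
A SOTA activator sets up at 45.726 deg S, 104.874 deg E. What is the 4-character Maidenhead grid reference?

OE24

Add 180° to longitude and 90° to latitude: 284.87, 44.27.
Field: 284.87/20 → 14 → O, 44.27/10 → 4 → E; chars OE.
Square: 4.87/2 → 2, 4.27/1 → 4; chars 24.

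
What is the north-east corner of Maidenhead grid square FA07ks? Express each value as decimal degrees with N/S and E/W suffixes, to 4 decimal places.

Field F=5, A=0: +5·20° lon, +0·10° lat → SW at lon -80°, lat -90°.
Square 0, 7: +0·2° lon, +7·1° lat → SW at lon -80°, lat -83°.
Subsquare k=10, s=18: +10·0.0833333° lon, +18·0.0416667° lat → SW at lon -79.1667°, lat -82.25°.
Cell spans 0.0833333° lon × 0.0416667° lat. NE corner is SW corner plus one full cell.
latitude 82.2083° S, longitude 79.0833° W.

82.2083° S, 79.0833° W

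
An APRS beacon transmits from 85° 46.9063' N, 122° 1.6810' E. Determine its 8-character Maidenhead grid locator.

PR15as37

Shift to the Maidenhead origin (180°W, 90°S): lon 302.02802, lat 175.78177.
Field (20°×10°, letters A–R): 302.02802/20 → 15 → P, 175.78177/10 → 17 → R; chars PR.
Square (2°×1°, digits 0–9): 2.02802/2 → 1, 5.78177/1 → 5; chars 15.
Subsquare (5′×2.5′, letters a–x): 0.02802/0.0833333 → 0 → a, 0.78177/0.0416667 → 18 → s; chars as.
Extended square (30″×15″, digits 0–9): 0.02802/0.00833333 → 3, 0.03177/0.00416667 → 7; chars 37.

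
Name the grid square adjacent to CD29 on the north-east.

CE30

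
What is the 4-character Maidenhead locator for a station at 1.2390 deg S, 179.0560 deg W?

AI08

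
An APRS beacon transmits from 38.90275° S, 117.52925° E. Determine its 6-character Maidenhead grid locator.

OF81sc

Shift to the Maidenhead origin (180°W, 90°S): lon 297.5292, lat 51.0973.
Field: lon ⌊297.5292/20⌋ = 14 → O; lat ⌊51.0973/10⌋ = 5 → F.
Square: lon ⌊17.5292/2⌋ = 8; lat ⌊1.0973/1⌋ = 1.
Subsquare: lon ⌊1.5292/0.0833333⌋ = 18 → s; lat ⌊0.0973/0.0416667⌋ = 2 → c.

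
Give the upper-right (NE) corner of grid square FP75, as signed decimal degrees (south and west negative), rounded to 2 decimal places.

66.00, -64.00

Field F=5, P=15: +5·20° lon, +15·10° lat → SW at lon -80°, lat 60°.
Square 7, 5: +7·2° lon, +5·1° lat → SW at lon -66°, lat 65°.
Cell spans 2° lon × 1° lat. NE corner is SW corner plus one full cell.
latitude 66.00, longitude -64.00.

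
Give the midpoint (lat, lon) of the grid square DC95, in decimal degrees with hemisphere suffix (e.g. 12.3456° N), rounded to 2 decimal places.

64.50° S, 101.00° W

Field D=3, C=2: +3·20° lon, +2·10° lat → SW at lon -120°, lat -70°.
Square 9, 5: +9·2° lon, +5·1° lat → SW at lon -102°, lat -65°.
Cell spans 2° lon × 1° lat. Centre is SW corner plus half of each.
latitude 64.50° S, longitude 101.00° W.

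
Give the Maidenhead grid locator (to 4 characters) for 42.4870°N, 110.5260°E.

Offset from 180°W / 90°S: lon 290.53°, lat 132.49°.
Field: 290.53/20 → 14 → O, 132.49/10 → 13 → N; chars ON.
Square: 10.53/2 → 5, 2.49/1 → 2; chars 52.

ON52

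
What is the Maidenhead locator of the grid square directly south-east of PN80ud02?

PN80ud11

Longitude extended square 0; +1 → 1.
Latitude extended square 2; −1 → 1.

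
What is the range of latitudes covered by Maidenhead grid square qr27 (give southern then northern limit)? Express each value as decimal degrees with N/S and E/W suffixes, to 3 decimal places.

87.000° N, 88.000° N

Field Q=16, R=17: +16·20° lon, +17·10° lat → SW at lon 140°, lat 80°.
Square 2, 7: +2·2° lon, +7·1° lat → SW at lon 144°, lat 87°.
Cell spans 2° lon × 1° lat.
south 87.000° N, north 88.000° N.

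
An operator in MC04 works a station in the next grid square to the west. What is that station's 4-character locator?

LC94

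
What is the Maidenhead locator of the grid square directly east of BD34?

Longitude square 3; +1 → 4.
The latitude characters are unchanged.

BD44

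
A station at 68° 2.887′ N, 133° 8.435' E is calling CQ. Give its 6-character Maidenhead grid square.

PP68nb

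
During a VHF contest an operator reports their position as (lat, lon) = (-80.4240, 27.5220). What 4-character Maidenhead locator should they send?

Shift to the Maidenhead origin (180°W, 90°S): lon 207.52, lat 9.58.
Field: 207.52/20 → 10 → K, 9.58/10 → 0 → A; chars KA.
Square: 7.52/2 → 3, 9.58/1 → 9; chars 39.

KA39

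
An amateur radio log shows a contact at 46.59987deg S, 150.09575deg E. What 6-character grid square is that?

QE53bj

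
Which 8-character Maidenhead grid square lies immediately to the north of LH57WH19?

Latitude extended square 9; +1 → 10, wraps to 0, carry into subsquare.
Latitude subsquare h = 7; +1 → 8 = i.
The longitude characters are unchanged.

LH57wi10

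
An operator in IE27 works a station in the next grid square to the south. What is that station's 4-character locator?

IE26

Latitude square 7; −1 → 6.
The longitude characters are unchanged.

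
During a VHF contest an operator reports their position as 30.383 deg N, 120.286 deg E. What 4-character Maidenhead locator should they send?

PM00

Add 180° to longitude and 90° to latitude: 300.29, 120.38.
Field: 300.29/20 → 15 → P, 120.38/10 → 12 → M; chars PM.
Square: 0.29/2 → 0, 0.38/1 → 0; chars 00.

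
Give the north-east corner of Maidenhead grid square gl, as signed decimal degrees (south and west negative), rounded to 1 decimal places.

Field G=6, L=11: +6·20° lon, +11·10° lat → SW at lon -60°, lat 20°.
Cell spans 20° lon × 10° lat. NE corner is SW corner plus one full cell.
latitude 30.0, longitude -40.0.

30.0, -40.0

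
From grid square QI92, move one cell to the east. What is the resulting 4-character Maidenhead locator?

Longitude square 9; +1 → 10, wraps to 0, carry into field.
Longitude field Q = 16; +1 → 17 = R.
The latitude characters are unchanged.

RI02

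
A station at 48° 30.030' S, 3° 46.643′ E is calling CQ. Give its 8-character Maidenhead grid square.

Offset from 180°W / 90°S: lon 183.77738°, lat 41.49950°.
Field (20°×10°, letters A–R): 183.77738/20 → 9 → J, 41.49950/10 → 4 → E; chars JE.
Square (2°×1°, digits 0–9): 3.77738/2 → 1, 1.49950/1 → 1; chars 11.
Subsquare (5′×2.5′, letters a–x): 1.77738/0.0833333 → 21 → v, 0.49950/0.0416667 → 11 → l; chars vl.
Extended square (30″×15″, digits 0–9): 0.02738/0.00833333 → 3, 0.04117/0.00416667 → 9; chars 39.

JE11vl39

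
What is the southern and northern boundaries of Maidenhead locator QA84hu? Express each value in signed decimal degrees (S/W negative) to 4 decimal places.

-85.1667, -85.1250

Field Q=16, A=0: +16·20° lon, +0·10° lat → SW at lon 140°, lat -90°.
Square 8, 4: +8·2° lon, +4·1° lat → SW at lon 156°, lat -86°.
Subsquare h=7, u=20: +7·0.0833333° lon, +20·0.0416667° lat → SW at lon 156.583°, lat -85.1667°.
Cell spans 0.0833333° lon × 0.0416667° lat.
south -85.1667, north -85.1250.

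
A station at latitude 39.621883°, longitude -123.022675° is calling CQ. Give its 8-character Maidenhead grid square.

CM89lo79

Add 180° to longitude and 90° to latitude: 56.97732, 129.62188.
Field: lon ⌊56.97732/20⌋ = 2 → C; lat ⌊129.62188/10⌋ = 12 → M.
Square: lon ⌊16.97732/2⌋ = 8; lat ⌊9.62188/1⌋ = 9.
Subsquare: lon ⌊0.97732/0.0833333⌋ = 11 → l; lat ⌊0.62188/0.0416667⌋ = 14 → o.
Extended square: lon ⌊0.06066/0.00833333⌋ = 7; lat ⌊0.03855/0.00416667⌋ = 9.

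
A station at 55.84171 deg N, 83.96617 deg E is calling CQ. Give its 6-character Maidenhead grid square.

NO15xu

Add 180° to longitude and 90° to latitude: 263.9662, 145.8417.
Field: 263.9662/20 → 13 → N, 145.8417/10 → 14 → O; chars NO.
Square: 3.9662/2 → 1, 5.8417/1 → 5; chars 15.
Subsquare: 1.9662/0.0833333 → 23 → x, 0.8417/0.0416667 → 20 → u; chars xu.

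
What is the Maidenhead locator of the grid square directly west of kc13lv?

Longitude subsquare l = 11; −1 → 10 = k.
The latitude characters are unchanged.

KC13kv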